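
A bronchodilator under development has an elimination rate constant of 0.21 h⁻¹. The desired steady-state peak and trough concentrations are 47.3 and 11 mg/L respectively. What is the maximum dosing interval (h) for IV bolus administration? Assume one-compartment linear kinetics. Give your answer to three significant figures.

Between IV bolus doses, concentration decays as C = C₀·e^(−kτ), so C_peak/C_trough = e^(kτ).
τ_max = ln(C_peak/C_trough) / k = ln(47.3/11) / 0.2100 = 1.459 / 0.2100 = 6.948 h

6.95 h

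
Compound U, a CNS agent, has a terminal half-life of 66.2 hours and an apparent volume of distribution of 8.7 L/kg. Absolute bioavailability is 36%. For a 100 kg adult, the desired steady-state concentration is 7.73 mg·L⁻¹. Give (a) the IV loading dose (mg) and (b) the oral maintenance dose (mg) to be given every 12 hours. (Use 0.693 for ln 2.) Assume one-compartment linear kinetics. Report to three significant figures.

(a) 6730 mg; (b) 2350 mg

Vd(total) = 100 kg × 8.7 L/kg = 870.0 L
LD = Vd × C = 870.0 × 7.73 = 6725 mg
CL = 0.693 × Vd / t½ = 0.693 × 870.0 / 66.2 = 9.107 L/h
D = CL × Css × τ / F = 9.107 × 7.73 × 12 / 0.36 = 2347 mg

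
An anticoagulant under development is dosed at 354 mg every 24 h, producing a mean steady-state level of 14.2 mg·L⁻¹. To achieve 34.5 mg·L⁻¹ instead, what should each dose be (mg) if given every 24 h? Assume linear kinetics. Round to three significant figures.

With linear kinetics, Css is proportional to dose rate (D/τ) at fixed clearance.
D₂ = D₁ × (Css,target / Css,current) = 354 × 34.5/14.2 = 860.1 mg

860 mg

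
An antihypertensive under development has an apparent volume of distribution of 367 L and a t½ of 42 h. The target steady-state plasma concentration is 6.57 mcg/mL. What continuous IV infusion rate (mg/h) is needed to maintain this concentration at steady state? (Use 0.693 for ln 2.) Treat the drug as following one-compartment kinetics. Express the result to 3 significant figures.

39.8 mg/h

CL = 0.693 × Vd / t½ = 0.693 × 367.0 / 42 = 6.056 L/h
Infusion rate = CL × Css = 6.056 × 6.57 = 39.79 mg/h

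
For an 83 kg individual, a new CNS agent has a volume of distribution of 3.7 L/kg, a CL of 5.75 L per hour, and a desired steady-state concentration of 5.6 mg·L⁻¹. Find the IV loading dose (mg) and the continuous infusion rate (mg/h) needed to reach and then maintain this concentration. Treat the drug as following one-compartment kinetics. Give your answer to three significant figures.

Vd(total) = 83 kg × 3.7 L/kg = 307.1 L
Loading dose = Vd × C = 307.1 × 5.6 = 1720 mg
Maintenance: replace elimination → rate = CL × Css = 5.750 × 5.6 = 32.20 mg/h

(a) 1720 mg; (b) 32.2 mg/h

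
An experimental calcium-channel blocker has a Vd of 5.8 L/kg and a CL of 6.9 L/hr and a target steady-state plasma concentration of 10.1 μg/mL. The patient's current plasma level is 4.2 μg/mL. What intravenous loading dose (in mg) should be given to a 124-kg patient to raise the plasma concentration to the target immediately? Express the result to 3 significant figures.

4240 mg

Total Vd = 5.8 × 124 = 719.2 L
The loading dose fills Vd to the target concentration; clearance is irrelevant here.
Concentration deficit ΔC = 10.1 − 4.2 = 5.900 mg/L
LD = Vd × ΔC = 719.2 × 5.900 = 4243 mg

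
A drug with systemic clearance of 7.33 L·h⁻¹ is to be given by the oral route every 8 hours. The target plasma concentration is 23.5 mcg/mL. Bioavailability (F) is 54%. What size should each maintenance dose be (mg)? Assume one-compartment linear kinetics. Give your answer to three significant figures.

At steady state, dose per interval replaces the amount cleared in that interval: F·D/τ = CL·Css.
D = CL × Css × τ / F = 7.330 × 23.5 × 8 / 0.54 = 2552 mg

2550 mg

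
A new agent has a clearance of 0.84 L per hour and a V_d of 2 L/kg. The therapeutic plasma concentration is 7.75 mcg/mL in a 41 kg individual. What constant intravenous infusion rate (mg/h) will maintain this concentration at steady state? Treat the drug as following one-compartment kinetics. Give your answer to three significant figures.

6.51 mg/h

At steady state, infusion rate equals elimination rate: rate in = CL × Css.
R₀ = 0.8400 × 7.75 = 6.510 mg/h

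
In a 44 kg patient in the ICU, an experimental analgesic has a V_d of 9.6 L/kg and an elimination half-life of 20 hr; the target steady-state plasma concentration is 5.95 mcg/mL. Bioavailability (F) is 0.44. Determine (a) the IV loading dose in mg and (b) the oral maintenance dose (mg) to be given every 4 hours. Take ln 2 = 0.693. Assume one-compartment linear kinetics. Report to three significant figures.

(a) 2510 mg; (b) 792 mg

Vd(total) = 44 kg × 9.6 L/kg = 422.4 L
LD = Vd × C = 422.4 × 5.95 = 2513 mg
CL = 0.693 × Vd / t½ = 0.693 × 422.4 / 20 = 14.64 L/h
D = CL × Css × τ / F = 14.64 × 5.95 × 4 / 0.44 = 791.9 mg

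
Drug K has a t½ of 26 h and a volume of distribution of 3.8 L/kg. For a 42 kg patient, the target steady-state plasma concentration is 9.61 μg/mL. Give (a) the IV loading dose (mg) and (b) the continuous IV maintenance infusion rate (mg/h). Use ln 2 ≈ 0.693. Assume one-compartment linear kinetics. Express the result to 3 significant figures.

Vd = 3.8 L/kg × 42 kg = 159.6 L
LD = Vd × C = 159.6 × 9.61 = 1534 mg
CL = 0.693 × Vd / t½ = 0.693 × 159.6 / 26 = 4.254 L/h
Infusion rate = CL × Css = 4.254 × 9.61 = 40.88 mg/h

(a) 1530 mg; (b) 40.9 mg/h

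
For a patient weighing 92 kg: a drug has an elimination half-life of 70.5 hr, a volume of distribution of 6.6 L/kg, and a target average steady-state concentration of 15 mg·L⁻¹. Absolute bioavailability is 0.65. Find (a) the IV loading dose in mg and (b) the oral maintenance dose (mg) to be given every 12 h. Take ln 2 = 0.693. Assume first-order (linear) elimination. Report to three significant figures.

Vd(total) = 92 kg × 6.6 L/kg = 607.2 L
LD = Vd × C = 607.2 × 15 = 9108 mg
CL = 0.693 × Vd / t½ = 0.693 × 607.2 / 70.5 = 5.969 L/h
D = CL × Css × τ / F = 5.969 × 15 × 12 / 0.65 = 1653 mg

(a) 9110 mg; (b) 1650 mg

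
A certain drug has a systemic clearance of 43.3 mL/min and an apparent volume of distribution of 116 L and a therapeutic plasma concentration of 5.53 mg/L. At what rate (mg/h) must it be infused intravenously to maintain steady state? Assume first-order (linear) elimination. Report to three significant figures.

Convert clearance: 43.3 mL/min × 60 min/h ÷ 1000 mL/L = 2.598 L/h
R₀ = 2.598 × 5.53 = 14.37 mg/h

14.4 mg/h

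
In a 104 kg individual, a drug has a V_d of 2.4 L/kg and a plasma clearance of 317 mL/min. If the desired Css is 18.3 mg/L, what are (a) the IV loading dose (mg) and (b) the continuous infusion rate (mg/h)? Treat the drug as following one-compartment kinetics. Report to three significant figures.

Vd = 2.4 L/kg × 104 kg = 249.6 L
LD = Vd · C_target = 249.6 × 18.3 = 4568 mg
CL = 317 mL/min × 60/1000 = 19.02 L/h
Infusion rate = 19.02 L/h × 18.3 mg/L = 348.1 mg/h

(a) 4570 mg; (b) 348 mg/h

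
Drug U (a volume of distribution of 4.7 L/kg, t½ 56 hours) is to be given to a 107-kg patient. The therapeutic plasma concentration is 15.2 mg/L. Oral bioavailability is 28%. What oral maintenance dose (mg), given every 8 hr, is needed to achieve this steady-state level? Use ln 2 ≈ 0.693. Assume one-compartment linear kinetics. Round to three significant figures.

Vd = 4.7 L/kg × 107 kg = 502.9 L
CL = ln 2 · Vd / t½ = 0.693 × 502.9 / 56 = 6.223 L/h
D = CL × Css × τ / F = 6.223 × 15.2 × 8 / 0.28 = 2703 mg

2700 mg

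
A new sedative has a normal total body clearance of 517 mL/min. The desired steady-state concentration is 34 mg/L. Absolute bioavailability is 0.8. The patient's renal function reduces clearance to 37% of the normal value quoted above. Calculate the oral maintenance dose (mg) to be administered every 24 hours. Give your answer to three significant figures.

Convert clearance: 517 mL/min × 60 min/h ÷ 1000 mL/L = 31.02 L/h
Patient clearance = 0.37 × 31.02 = 11.48 L/h
D = CL × Css × τ / F = 11.48 × 34 × 24 / 0.8 = 11710 mg

11700 mg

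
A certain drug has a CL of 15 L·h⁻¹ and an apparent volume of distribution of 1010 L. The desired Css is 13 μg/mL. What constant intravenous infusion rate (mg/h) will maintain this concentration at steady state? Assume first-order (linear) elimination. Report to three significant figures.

Rate = CL × Css = 15.00 × 13 = 195.0 mg/h

195 mg/h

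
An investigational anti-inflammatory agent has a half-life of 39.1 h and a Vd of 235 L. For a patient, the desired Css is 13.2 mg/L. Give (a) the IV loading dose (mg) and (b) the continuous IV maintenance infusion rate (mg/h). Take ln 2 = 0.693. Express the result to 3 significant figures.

(a) 3100 mg; (b) 55.0 mg/h

LD = Vd × C = 235.0 × 13.2 = 3102 mg
CL = 0.693 × Vd / t½ = 0.693 × 235.0 / 39.1 = 4.165 L/h
Infusion rate = CL × Css = 4.165 × 13.2 = 54.98 mg/h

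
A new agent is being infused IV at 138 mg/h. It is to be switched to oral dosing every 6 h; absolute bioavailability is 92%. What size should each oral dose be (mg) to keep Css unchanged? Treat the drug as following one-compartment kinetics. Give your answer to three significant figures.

To maintain the same Css, the systemic dosing rate must be unchanged: F·D/τ = infusion rate.
D = rate × τ / F = 138 × 6 / 0.92 = 900.0 mg

900 mg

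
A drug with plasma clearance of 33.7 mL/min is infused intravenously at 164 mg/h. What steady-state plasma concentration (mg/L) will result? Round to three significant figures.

81.1 mg/L

CL = 33.7 mL/min × 60/1000 = 2.022 L/h
Css = rate / CL = 164 / 2.022 = 81.11 mg/L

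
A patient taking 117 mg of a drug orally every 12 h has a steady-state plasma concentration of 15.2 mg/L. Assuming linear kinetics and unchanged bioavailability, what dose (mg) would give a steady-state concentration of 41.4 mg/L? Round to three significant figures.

With linear kinetics, Css is proportional to dose rate (D/τ) at fixed clearance.
D₂ = D₁ × (Css,target / Css,current) = 117 × 41.4/15.2 = 318.7 mg

319 mg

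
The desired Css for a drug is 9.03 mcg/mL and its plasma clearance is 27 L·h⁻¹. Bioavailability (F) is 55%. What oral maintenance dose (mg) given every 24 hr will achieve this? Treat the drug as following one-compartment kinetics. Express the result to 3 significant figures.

D = CL × Css × τ / F = 27.00 × 9.03 × 24 / 0.55 = 10640 mg

10600 mg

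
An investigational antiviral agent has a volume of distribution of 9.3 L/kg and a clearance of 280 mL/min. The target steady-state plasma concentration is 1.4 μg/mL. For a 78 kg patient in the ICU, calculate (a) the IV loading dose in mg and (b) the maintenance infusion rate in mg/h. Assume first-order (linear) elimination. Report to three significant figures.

Total Vd = 9.3 × 78 = 725.4 L
Loading: fill Vd to C_target → 725.4 L × 1.4 mg/L = 1016 mg
CL = 280 mL/min × 60/1000 = 16.80 L/h
Maintenance infusion rate = CL × Css = 16.80 × 1.4 = 23.52 mg/h

(a) 1020 mg; (b) 23.5 mg/h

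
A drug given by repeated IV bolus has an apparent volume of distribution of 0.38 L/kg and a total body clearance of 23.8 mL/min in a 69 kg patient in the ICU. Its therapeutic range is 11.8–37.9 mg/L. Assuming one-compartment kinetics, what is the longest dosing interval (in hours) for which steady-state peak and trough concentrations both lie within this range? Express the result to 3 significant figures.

21.4 h

Vd = 0.38 L/kg × 69 kg = 26.22 L
Convert clearance: 23.8 mL/min × 60 min/h ÷ 1000 mL/L = 1.428 L/h
k = CL / Vd = 1.428 / 26.22 = 0.05446 h⁻¹
Between IV bolus doses, concentration decays as C = C₀·e^(−kτ), so C_peak/C_trough = e^(kτ).
τ_max = ln(C_peak/C_trough) / k = ln(37.9/11.8) / 0.05446 = 1.167 / 0.05446 = 21.43 h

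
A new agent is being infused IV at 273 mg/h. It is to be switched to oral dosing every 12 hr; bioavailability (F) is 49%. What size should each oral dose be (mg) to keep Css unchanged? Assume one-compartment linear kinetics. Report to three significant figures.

To maintain the same Css, the systemic dosing rate must be unchanged: F·D/τ = infusion rate.
D = rate × τ / F = 273 × 12 / 0.49 = 6686 mg

6690 mg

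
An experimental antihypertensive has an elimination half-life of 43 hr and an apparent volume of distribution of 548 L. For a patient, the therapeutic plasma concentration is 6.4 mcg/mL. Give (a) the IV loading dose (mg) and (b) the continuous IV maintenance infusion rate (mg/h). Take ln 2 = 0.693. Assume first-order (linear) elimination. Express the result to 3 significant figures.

LD = Vd × C = 548.0 × 6.4 = 3507 mg
CL = 0.693 × Vd / t½ = 0.693 × 548.0 / 43 = 8.832 L/h
Infusion rate = CL × Css = 8.832 × 6.4 = 56.52 mg/h

(a) 3510 mg; (b) 56.5 mg/h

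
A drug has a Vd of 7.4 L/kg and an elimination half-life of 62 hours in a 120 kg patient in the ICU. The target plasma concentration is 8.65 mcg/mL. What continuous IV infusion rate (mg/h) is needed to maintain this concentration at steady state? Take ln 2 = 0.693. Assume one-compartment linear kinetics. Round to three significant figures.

Total Vd = 7.4 × 120 = 888.0 L
CL = 0.693 × Vd / t½ = 0.693 × 888.0 / 62 = 9.926 L/h
Infusion rate = CL × Css = 9.926 × 8.65 = 85.86 mg/h

85.9 mg/h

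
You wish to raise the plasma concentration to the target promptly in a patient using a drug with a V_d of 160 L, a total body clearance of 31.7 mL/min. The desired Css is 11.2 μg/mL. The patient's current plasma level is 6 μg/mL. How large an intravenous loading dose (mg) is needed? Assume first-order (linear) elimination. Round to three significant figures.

832 mg

The loading dose fills Vd to the target concentration; clearance is irrelevant here.
Concentration deficit ΔC = 11.2 − 6 = 5.200 mg/L
LD = Vd × ΔC = 160.0 × 5.200 = 832.0 mg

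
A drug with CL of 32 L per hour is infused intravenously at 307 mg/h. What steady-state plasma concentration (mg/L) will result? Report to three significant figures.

Css = rate / CL = 307 / 32.00 = 9.594 mg/L

9.59 mg/L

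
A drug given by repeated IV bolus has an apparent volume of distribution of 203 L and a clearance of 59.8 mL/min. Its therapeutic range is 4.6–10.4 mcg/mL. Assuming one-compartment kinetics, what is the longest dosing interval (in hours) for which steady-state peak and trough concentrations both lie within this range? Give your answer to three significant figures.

46.2 h

Convert clearance: 59.8 mL/min × 60 min/h ÷ 1000 mL/L = 3.588 L/h
k = CL / Vd = 3.588 / 203.0 = 0.01767 h⁻¹
Between IV bolus doses, concentration decays as C = C₀·e^(−kτ), so C_peak/C_trough = e^(kτ).
τ_max = ln(C_peak/C_trough) / k = ln(10.4/4.6) / 0.01767 = 0.8157 / 0.01767 = 46.16 h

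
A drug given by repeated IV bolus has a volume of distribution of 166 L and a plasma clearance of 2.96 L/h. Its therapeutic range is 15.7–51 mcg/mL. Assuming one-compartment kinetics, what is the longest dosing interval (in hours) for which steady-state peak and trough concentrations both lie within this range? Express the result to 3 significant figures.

k = CL / Vd = 2.960 / 166.0 = 0.01783 h⁻¹
Between IV bolus doses, concentration decays as C = C₀·e^(−kτ), so C_peak/C_trough = e^(kτ).
τ_max = ln(C_peak/C_trough) / k = ln(51/15.7) / 0.01783 = 1.178 / 0.01783 = 66.07 h

66.1 h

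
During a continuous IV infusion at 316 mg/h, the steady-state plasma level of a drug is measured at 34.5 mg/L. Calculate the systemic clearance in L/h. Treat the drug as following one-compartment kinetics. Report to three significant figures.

9.16 L/h

At steady state, infusion rate = CL × Css, so CL = rate / Css.
CL = 316 / 34.5 = 9.159 L/h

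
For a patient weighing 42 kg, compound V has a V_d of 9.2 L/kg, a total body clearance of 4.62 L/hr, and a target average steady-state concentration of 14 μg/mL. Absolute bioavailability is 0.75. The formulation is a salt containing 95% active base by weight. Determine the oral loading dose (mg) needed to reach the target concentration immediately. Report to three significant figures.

7590 mg

Vd = 9.2 L/kg × 42 kg = 386.4 L
LD = Vd × C / F / S = 386.4 × 14.00 / 0.75 / 0.95 = 7592 mg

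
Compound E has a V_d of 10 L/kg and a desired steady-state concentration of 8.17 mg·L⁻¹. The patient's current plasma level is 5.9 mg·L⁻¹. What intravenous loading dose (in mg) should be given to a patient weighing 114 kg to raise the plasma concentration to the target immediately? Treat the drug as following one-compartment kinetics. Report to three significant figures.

Vd = 10 L/kg × 114 kg = 1140 L
The loading dose fills Vd to the target concentration.
Concentration deficit ΔC = 8.17 − 5.9 = 2.270 mg/L
LD = Vd × ΔC = 1140 × 2.270 = 2588 mg

2590 mg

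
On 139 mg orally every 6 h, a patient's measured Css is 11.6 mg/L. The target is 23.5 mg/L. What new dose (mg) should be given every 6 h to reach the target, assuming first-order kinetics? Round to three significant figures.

With linear kinetics, Css is proportional to dose rate (D/τ) at fixed clearance.
D₂ = D₁ × (Css,target / Css,current) = 139 × 23.5/11.6 = 281.6 mg

282 mg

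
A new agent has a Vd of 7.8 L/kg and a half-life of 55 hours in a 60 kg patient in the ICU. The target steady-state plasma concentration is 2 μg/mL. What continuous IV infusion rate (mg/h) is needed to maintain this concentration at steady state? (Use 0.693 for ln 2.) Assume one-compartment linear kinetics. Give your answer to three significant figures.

11.8 mg/h

Vd = 7.8 L/kg × 60 kg = 468.0 L
CL = ln 2 · Vd / t½ = 0.693 × 468.0 / 55 = 5.897 L/h
Infusion rate = CL × Css = 5.897 × 2 = 11.79 mg/h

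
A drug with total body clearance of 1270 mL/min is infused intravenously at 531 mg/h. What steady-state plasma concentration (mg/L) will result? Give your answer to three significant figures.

6.97 mg/L

Convert clearance: 1270 mL/min × 60 min/h ÷ 1000 mL/L = 76.20 L/h
Css = rate / CL = 531 / 76.20 = 6.969 mg/L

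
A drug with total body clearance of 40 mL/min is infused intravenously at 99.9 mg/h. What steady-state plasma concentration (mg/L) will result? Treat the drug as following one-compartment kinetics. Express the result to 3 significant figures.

CL = 40 mL/min × 60/1000 = 2.400 L/h
Css = rate / CL = 99.9 / 2.400 = 41.63 mg/L

41.6 mg/L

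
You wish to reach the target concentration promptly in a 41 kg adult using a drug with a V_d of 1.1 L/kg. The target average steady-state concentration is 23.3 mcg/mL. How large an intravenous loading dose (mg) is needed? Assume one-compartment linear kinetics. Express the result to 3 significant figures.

1050 mg

Vd = 1.1 L/kg × 41 kg = 45.10 L
LD = Vd × C = 45.10 × 23.30 = 1051 mg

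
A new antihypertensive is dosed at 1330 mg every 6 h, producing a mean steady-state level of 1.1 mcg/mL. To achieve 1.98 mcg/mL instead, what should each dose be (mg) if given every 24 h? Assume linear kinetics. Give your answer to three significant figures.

With linear kinetics, Css is proportional to dose rate (D/τ) at fixed clearance.
D₂ = D₁ × (Css,target / Css,current) × (τ₂/τ₁) = 1330 × (1.98/1.1) × (24/6) = 9576 mg

9580 mg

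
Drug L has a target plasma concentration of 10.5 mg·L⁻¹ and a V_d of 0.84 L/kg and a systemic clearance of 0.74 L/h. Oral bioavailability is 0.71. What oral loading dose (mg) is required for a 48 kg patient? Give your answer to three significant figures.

Vd = 0.84 L/kg × 48 kg = 40.32 L
LD is governed by Vd — clearance does not enter the loading-dose calculation.
LD = Vd × C / F = 40.32 × 10.50 / 0.71 = 596.3 mg

596 mg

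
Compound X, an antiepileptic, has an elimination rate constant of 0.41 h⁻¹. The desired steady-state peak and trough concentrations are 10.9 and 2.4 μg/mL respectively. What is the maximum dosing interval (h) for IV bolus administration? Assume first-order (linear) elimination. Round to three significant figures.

3.69 h

Between IV bolus doses, concentration decays as C = C₀·e^(−kτ), so C_peak/C_trough = e^(kτ).
τ_max = ln(C_peak/C_trough) / k = ln(10.9/2.4) / 0.4100 = 1.513 / 0.4100 = 3.690 h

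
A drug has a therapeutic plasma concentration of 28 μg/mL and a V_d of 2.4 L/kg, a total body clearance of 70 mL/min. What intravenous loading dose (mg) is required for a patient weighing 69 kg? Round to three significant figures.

4640 mg

Total Vd = 2.4 × 69 = 165.6 L
LD = Vd × C = 165.6 × 28.00 = 4637 mg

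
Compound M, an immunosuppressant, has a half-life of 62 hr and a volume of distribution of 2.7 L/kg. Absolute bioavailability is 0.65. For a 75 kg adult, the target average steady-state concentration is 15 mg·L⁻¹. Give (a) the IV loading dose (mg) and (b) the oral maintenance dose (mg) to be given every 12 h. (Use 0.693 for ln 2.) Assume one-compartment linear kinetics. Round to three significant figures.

(a) 3040 mg; (b) 627 mg

Vd = 2.7 L/kg × 75 kg = 202.5 L
LD = Vd × C = 202.5 × 15 = 3038 mg
CL = 0.693 × Vd / t½ = 0.693 × 202.5 / 62 = 2.263 L/h
D = CL × Css × τ / F = 2.263 × 15 × 12 / 0.65 = 626.7 mg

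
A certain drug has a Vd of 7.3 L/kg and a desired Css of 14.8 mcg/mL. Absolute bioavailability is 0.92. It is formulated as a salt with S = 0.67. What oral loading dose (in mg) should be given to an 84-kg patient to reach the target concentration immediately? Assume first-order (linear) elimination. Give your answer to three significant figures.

Total Vd = 7.3 × 84 = 613.2 L
LD = Vd × C / F / S = 613.2 × 14.80 / 0.92 / 0.67 = 14720 mg

14700 mg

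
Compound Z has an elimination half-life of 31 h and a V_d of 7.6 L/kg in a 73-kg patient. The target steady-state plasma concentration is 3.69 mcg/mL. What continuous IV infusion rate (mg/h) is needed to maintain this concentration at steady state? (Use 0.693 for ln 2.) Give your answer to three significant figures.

45.8 mg/h

Vd(total) = 73 kg × 7.6 L/kg = 554.8 L
k = 0.693/31 = 0.02235 h⁻¹, so CL = k·Vd = 0.02235 × 554.8 = 12.40 L/h
Infusion rate = CL × Css = 12.40 × 3.69 = 45.76 mg/h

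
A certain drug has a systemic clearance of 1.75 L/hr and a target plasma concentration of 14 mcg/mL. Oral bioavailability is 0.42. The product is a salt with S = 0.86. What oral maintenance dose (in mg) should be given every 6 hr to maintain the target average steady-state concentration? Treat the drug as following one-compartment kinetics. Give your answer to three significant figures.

407 mg

D = CL × Css × τ / F / S = 1.750 × 14 × 6 / 0.42 / 0.86 = 407.0 mg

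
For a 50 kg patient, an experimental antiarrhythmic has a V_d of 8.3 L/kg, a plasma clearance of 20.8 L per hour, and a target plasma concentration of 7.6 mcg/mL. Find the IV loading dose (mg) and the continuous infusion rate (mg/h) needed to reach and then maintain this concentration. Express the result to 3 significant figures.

(a) 3150 mg; (b) 158 mg/h

Vd = 8.3 L/kg × 50 kg = 415.0 L
Loading: fill Vd to C_target → 415.0 L × 7.6 mg/L = 3154 mg
Infusion rate = 20.80 L/h × 7.6 mg/L = 158.1 mg/h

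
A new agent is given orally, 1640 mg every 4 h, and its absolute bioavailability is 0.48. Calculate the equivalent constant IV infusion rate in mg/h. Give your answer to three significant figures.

Equivalent systemic input: infusion rate = F·D/τ.
Rate = 0.48 × 1640 / 4 = 196.8 mg/h

197 mg/h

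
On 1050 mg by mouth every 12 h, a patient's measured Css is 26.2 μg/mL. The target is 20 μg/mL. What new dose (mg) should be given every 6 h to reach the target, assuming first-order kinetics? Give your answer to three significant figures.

For first-order elimination, Css ∝ F·D/(CL·τ); F and CL are unchanged, so Css ∝ D/τ.
D₂ = D₁ × (Css,target / Css,current) × (τ₂/τ₁) = 1050 × (20/26.2) × (6/12) = 400.8 mg

401 mg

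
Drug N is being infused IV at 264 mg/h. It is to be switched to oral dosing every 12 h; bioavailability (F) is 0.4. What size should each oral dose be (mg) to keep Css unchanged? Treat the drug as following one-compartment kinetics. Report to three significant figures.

To maintain the same Css, the systemic dosing rate must be unchanged: F·D/τ = infusion rate.
D = rate × τ / F = 264 × 12 / 0.4 = 7920 mg

7920 mg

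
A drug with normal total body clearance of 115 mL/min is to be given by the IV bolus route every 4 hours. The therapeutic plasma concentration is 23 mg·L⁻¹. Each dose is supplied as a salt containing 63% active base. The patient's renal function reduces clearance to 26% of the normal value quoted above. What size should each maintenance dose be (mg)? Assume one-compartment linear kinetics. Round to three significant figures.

CL = 115 mL/min × 60/1000 = 6.900 L/h
Patient clearance = 0.26 × 6.900 = 1.794 L/h
D = CL × Css × τ / S = 1.794 × 23 × 4 / 0.63 = 262.0 mg

262 mg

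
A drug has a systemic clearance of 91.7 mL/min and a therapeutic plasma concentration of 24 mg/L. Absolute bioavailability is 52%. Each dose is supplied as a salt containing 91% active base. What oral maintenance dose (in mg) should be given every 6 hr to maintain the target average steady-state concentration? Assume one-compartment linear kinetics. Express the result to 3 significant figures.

1670 mg

CL = 91.7 mL/min × 60/1000 = 5.502 L/h
D = CL × Css × τ / F / S = 5.502 × 24 × 6 / 0.52 / 0.91 = 1674 mg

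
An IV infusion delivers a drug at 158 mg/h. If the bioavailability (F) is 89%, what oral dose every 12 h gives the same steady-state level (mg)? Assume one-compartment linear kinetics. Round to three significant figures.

To maintain the same Css, the systemic dosing rate must be unchanged: F·D/τ = infusion rate.
D = rate × τ / F = 158 × 12 / 0.89 = 2130 mg

2130 mg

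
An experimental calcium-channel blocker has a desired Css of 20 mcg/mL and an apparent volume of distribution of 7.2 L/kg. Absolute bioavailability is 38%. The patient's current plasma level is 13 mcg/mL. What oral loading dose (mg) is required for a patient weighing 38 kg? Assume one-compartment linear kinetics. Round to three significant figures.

5040 mg

Vd = 7.2 L/kg × 38 kg = 273.6 L
The loading dose fills Vd to the target concentration.
Concentration deficit ΔC = 20 − 13 = 7.000 mg/L
LD = Vd × ΔC / F = 273.6 × 7.000 / 0.38 = 5040 mg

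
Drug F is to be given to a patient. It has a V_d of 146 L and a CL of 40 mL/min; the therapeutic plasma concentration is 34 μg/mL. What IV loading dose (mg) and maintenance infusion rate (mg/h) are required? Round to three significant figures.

LD = Vd · C_target = 146.0 × 34 = 4964 mg
Convert clearance: 40 mL/min × 60 min/h ÷ 1000 mL/L = 2.400 L/h
Infusion rate = 2.400 L/h × 34 mg/L = 81.60 mg/h

(a) 4960 mg; (b) 81.6 mg/h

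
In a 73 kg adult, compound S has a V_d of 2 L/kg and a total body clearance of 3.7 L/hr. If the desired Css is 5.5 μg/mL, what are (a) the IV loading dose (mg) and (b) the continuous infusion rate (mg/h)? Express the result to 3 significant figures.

(a) 803 mg; (b) 20.4 mg/h

Total Vd = 2 × 73 = 146.0 L
Loading dose = Vd × C = 146.0 × 5.5 = 803.0 mg
Maintenance: replace elimination → rate = CL × Css = 3.700 × 5.5 = 20.35 mg/h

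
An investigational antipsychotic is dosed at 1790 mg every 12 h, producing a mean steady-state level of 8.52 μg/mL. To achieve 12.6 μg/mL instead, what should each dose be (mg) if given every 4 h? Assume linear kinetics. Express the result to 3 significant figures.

For first-order elimination, Css ∝ F·D/(CL·τ); F and CL are unchanged, so Css ∝ D/τ.
D₂ = D₁ × (Css,target / Css,current) × (τ₂/τ₁) = 1790 × (12.6/8.52) × (4/12) = 882.4 mg

882 mg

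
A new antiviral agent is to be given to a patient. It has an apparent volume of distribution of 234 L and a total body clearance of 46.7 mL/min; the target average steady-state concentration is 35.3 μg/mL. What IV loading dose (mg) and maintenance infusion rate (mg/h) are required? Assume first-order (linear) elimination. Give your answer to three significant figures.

Loading dose = Vd × C = 234.0 × 35.3 = 8260 mg
Convert clearance: 46.7 mL/min × 60 min/h ÷ 1000 mL/L = 2.802 L/h
Maintenance: replace elimination → rate = CL × Css = 2.802 × 35.3 = 98.91 mg/h

(a) 8260 mg; (b) 98.9 mg/h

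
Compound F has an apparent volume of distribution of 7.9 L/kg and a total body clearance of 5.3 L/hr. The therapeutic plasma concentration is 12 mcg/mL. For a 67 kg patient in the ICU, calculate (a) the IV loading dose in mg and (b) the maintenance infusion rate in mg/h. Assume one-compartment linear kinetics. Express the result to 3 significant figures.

Vd = 7.9 L/kg × 67 kg = 529.3 L
Loading dose = Vd × C = 529.3 × 12 = 6352 mg
Maintenance: replace elimination → rate = CL × Css = 5.300 × 12 = 63.60 mg/h

(a) 6350 mg; (b) 63.6 mg/h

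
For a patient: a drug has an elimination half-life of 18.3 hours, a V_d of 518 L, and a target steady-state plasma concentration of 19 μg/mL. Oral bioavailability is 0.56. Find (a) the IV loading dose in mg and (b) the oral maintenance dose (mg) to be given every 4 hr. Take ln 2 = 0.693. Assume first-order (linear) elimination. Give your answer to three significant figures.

LD = Vd × C = 518.0 × 19 = 9842 mg
CL = 0.693 × Vd / t½ = 0.693 × 518.0 / 18.3 = 19.62 L/h
D = CL × Css × τ / F = 19.62 × 19 × 4 / 0.56 = 2663 mg

(a) 9840 mg; (b) 2660 mg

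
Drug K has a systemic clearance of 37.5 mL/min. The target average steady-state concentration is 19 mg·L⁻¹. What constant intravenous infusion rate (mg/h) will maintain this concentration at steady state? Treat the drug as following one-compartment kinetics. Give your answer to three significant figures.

Convert clearance: 37.5 mL/min × 60 min/h ÷ 1000 mL/L = 2.250 L/h
Rate = CL × Css = 2.250 × 19 = 42.75 mg/h

42.8 mg/h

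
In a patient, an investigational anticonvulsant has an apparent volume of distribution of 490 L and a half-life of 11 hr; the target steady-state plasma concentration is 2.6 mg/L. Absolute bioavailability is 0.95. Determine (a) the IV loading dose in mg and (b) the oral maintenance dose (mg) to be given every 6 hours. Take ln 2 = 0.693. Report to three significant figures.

(a) 1270 mg; (b) 507 mg

LD = Vd × C = 490.0 × 2.6 = 1274 mg
CL = 0.693 × Vd / t½ = 0.693 × 490.0 / 11 = 30.87 L/h
D = CL × Css × τ / F = 30.87 × 2.6 × 6 / 0.95 = 506.9 mg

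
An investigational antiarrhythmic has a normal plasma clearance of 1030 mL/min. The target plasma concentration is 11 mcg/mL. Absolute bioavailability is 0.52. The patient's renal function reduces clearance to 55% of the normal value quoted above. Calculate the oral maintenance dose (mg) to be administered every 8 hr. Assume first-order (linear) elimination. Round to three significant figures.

5750 mg

CL = 1030 mL/min × 60/1000 = 61.80 L/h
Patient clearance = 0.55 × 61.80 = 33.99 L/h
At steady state, dose per interval replaces the amount cleared in that interval: F·D/τ = CL·Css.
D = CL × Css × τ / F = 33.99 × 11 × 8 / 0.52 = 5752 mg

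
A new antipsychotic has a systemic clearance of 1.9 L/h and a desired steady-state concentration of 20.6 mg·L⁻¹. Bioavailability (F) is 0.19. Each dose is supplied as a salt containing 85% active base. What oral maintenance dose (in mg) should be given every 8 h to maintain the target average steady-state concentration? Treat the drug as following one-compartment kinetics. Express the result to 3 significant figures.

1940 mg

D = CL × Css × τ / F / S = 1.900 × 20.6 × 8 / 0.19 / 0.85 = 1939 mg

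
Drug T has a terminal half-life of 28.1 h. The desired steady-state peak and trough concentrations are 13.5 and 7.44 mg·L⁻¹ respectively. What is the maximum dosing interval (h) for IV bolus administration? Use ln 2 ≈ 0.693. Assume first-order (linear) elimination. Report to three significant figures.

k = 0.693 / t½ = 0.693 / 28.1 = 0.02466 h⁻¹
Between IV bolus doses, concentration decays as C = C₀·e^(−kτ), so C_peak/C_trough = e^(kτ).
τ_max = ln(C_peak/C_trough) / k = ln(13.5/7.44) / 0.02466 = 0.5958 / 0.02466 = 24.16 h

24.2 h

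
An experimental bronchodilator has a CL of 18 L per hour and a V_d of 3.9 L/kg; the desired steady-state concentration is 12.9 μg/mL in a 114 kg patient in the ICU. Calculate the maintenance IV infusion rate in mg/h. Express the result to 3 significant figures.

Rate = CL × Css = 18.00 × 12.9 = 232.2 mg/h

232 mg/h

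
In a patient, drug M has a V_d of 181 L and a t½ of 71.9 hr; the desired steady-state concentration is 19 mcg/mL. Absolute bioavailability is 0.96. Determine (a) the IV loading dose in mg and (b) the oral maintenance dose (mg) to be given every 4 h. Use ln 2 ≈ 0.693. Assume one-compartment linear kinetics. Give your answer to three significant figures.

(a) 3440 mg; (b) 138 mg

LD = Vd × C = 181.0 × 19 = 3439 mg
CL = 0.693 × Vd / t½ = 0.693 × 181.0 / 71.9 = 1.745 L/h
D = CL × Css × τ / F = 1.745 × 19 × 4 / 0.96 = 138.1 mg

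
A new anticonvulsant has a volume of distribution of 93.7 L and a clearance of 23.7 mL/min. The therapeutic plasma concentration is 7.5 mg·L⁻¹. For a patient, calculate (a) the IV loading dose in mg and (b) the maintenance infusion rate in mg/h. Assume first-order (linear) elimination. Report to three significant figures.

Loading dose = Vd × C = 93.70 × 7.5 = 702.8 mg
CL = 23.7 mL/min = 23.7 × 0.06 = 1.422 L/h
Maintenance infusion rate = CL × Css = 1.422 × 7.5 = 10.67 mg/h

(a) 703 mg; (b) 10.7 mg/h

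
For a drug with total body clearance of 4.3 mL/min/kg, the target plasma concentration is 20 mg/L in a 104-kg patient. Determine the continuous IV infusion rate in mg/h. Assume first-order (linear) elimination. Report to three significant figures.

537 mg/h

CL = 4.3 mL/min/kg × 104 kg = 447.2 mL/min = 447.2 × 60/1000 = 26.83 L/h
Rate = CL × Css = 26.83 × 20 = 536.6 mg/h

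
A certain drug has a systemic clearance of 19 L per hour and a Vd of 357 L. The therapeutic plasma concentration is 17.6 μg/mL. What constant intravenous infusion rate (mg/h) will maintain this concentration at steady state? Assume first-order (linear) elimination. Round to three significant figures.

334 mg/h

Infusion rate = CL · Css = 19.00 L/h × 17.6 mg/L = 334.4 mg/h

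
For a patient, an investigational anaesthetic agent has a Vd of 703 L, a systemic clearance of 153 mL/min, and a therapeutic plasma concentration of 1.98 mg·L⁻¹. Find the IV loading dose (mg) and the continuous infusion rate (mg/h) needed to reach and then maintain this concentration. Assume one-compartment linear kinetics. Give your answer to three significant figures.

Loading dose = Vd × C = 703.0 × 1.98 = 1392 mg
Convert clearance: 153 mL/min × 60 min/h ÷ 1000 mL/L = 9.180 L/h
Maintenance infusion rate = CL × Css = 9.180 × 1.98 = 18.18 mg/h

(a) 1390 mg; (b) 18.2 mg/h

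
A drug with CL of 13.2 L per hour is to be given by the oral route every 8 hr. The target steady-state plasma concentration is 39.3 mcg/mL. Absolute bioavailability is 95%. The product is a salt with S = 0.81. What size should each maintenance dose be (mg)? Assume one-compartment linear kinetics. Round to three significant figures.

5390 mg

D = CL × Css × τ / F / S = 13.20 × 39.3 × 8 / 0.95 / 0.81 = 5393 mg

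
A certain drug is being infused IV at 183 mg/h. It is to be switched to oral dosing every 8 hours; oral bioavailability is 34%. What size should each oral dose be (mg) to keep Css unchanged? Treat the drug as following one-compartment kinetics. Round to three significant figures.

To maintain the same Css, the systemic dosing rate must be unchanged: F·D/τ = infusion rate.
D = rate × τ / F = 183 × 8 / 0.34 = 4306 mg

4310 mg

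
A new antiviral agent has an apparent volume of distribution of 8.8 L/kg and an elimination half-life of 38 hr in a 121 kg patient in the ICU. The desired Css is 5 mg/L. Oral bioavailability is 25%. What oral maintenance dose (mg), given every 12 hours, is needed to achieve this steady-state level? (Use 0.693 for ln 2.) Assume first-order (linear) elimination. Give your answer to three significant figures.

4660 mg

Vd(total) = 121 kg × 8.8 L/kg = 1065 L
CL = 0.693 × Vd / t½ = 0.693 × 1065 / 38 = 19.42 L/h
D = CL × Css × τ / F = 19.42 × 5 × 12 / 0.25 = 4661 mg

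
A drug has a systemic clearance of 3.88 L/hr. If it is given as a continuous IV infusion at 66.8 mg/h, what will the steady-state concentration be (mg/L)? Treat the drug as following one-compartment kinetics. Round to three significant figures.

17.2 mg/L

Css = rate / CL = 66.8 / 3.880 = 17.22 mg/L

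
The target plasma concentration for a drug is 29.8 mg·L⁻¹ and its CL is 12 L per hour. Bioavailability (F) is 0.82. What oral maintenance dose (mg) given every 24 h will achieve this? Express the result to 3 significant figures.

D = CL × Css × τ / F = 12.00 × 29.8 × 24 / 0.82 = 10470 mg

10500 mg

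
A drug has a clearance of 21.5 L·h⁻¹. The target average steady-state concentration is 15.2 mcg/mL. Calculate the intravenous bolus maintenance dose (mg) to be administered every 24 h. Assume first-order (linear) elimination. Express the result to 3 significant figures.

D = CL × Css × τ = 21.50 × 15.2 × 24 = 7843 mg

7840 mg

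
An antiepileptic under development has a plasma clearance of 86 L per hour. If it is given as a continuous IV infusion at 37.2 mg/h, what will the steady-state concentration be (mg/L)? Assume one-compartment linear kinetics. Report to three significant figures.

Css = rate / CL = 37.2 / 86.00 = 0.4326 mg/L

0.433 mg/L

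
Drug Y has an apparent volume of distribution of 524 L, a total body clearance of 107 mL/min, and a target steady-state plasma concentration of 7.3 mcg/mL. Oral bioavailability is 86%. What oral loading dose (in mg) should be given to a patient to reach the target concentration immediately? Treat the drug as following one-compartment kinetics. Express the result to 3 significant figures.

LD = Vd × C / F = 524.0 × 7.300 / 0.86 = 4448 mg

4450 mg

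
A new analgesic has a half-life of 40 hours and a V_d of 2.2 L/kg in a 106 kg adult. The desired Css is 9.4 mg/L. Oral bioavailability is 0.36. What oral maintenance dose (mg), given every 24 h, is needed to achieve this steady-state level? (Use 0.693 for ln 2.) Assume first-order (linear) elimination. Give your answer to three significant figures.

2530 mg

Vd(total) = 106 kg × 2.2 L/kg = 233.2 L
k = 0.693/40 = 0.01733 h⁻¹, so CL = k·Vd = 0.01733 × 233.2 = 4.041 L/h
D = CL × Css × τ / F = 4.041 × 9.4 × 24 / 0.36 = 2532 mg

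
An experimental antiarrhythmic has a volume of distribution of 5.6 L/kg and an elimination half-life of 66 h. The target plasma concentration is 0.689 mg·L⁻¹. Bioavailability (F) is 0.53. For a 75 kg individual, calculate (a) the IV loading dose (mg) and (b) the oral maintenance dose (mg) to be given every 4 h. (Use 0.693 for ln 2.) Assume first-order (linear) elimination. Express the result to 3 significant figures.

(a) 289 mg; (b) 22.9 mg

Vd = 5.6 L/kg × 75 kg = 420.0 L
LD = Vd × C = 420.0 × 0.689 = 289.4 mg
CL = 0.693 × Vd / t½ = 0.693 × 420.0 / 66 = 4.410 L/h
D = CL × Css × τ / F = 4.410 × 0.689 × 4 / 0.53 = 22.93 mg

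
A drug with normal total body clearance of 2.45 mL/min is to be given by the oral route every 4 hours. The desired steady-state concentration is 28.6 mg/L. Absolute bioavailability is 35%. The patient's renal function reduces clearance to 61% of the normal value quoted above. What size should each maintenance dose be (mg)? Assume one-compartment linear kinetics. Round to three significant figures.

CL = 2.45 mL/min = 2.45 × 0.06 = 0.1470 L/h
Patient clearance = 0.61 × 0.1470 = 0.08967 L/h
D = CL × Css × τ / F = 0.08967 × 28.6 × 4 / 0.35 = 29.31 mg

29.3 mg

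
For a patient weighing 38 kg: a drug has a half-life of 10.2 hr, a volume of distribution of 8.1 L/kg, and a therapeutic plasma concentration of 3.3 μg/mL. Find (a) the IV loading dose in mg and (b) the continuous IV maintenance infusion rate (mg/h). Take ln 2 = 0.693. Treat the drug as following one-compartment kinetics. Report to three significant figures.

(a) 1020 mg; (b) 69.0 mg/h

Vd(total) = 38 kg × 8.1 L/kg = 307.8 L
LD = Vd × C = 307.8 × 3.3 = 1016 mg
CL = 0.693 × Vd / t½ = 0.693 × 307.8 / 10.2 = 20.91 L/h
Infusion rate = CL × Css = 20.91 × 3.3 = 69.00 mg/h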